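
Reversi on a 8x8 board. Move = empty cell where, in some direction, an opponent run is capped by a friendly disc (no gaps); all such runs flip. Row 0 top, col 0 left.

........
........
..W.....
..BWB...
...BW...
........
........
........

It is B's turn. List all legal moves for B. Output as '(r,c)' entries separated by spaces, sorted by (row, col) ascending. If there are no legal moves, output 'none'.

(1,1): no bracket -> illegal
(1,2): flips 1 -> legal
(1,3): no bracket -> illegal
(2,1): no bracket -> illegal
(2,3): flips 1 -> legal
(2,4): no bracket -> illegal
(3,1): no bracket -> illegal
(3,5): no bracket -> illegal
(4,2): no bracket -> illegal
(4,5): flips 1 -> legal
(5,3): no bracket -> illegal
(5,4): flips 1 -> legal
(5,5): no bracket -> illegal

Answer: (1,2) (2,3) (4,5) (5,4)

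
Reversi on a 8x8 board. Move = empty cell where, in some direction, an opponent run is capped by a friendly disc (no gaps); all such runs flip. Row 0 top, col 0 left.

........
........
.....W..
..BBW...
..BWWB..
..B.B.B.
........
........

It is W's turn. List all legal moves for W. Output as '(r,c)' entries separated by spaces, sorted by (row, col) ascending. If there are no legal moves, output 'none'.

Answer: (2,1) (2,2) (2,3) (3,1) (4,1) (4,6) (6,1) (6,4) (6,5) (6,7)

Derivation:
(2,1): flips 1 -> legal
(2,2): flips 1 -> legal
(2,3): flips 1 -> legal
(2,4): no bracket -> illegal
(3,1): flips 2 -> legal
(3,5): no bracket -> illegal
(3,6): no bracket -> illegal
(4,1): flips 1 -> legal
(4,6): flips 1 -> legal
(4,7): no bracket -> illegal
(5,1): no bracket -> illegal
(5,3): no bracket -> illegal
(5,5): no bracket -> illegal
(5,7): no bracket -> illegal
(6,1): flips 1 -> legal
(6,2): no bracket -> illegal
(6,3): no bracket -> illegal
(6,4): flips 1 -> legal
(6,5): flips 1 -> legal
(6,6): no bracket -> illegal
(6,7): flips 2 -> legal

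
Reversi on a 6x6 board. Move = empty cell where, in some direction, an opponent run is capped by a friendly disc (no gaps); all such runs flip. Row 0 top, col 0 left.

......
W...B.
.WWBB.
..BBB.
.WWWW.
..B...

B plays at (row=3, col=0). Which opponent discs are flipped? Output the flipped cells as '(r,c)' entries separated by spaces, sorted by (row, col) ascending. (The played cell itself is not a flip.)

Answer: (4,1)

Derivation:
Dir NW: edge -> no flip
Dir N: first cell '.' (not opp) -> no flip
Dir NE: opp run (2,1), next='.' -> no flip
Dir W: edge -> no flip
Dir E: first cell '.' (not opp) -> no flip
Dir SW: edge -> no flip
Dir S: first cell '.' (not opp) -> no flip
Dir SE: opp run (4,1) capped by B -> flip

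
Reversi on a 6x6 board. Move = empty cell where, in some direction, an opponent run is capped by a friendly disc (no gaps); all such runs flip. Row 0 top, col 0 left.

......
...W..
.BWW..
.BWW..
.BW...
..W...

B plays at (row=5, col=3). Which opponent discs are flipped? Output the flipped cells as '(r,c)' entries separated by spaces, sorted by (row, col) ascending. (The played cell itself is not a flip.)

Answer: (4,2)

Derivation:
Dir NW: opp run (4,2) capped by B -> flip
Dir N: first cell '.' (not opp) -> no flip
Dir NE: first cell '.' (not opp) -> no flip
Dir W: opp run (5,2), next='.' -> no flip
Dir E: first cell '.' (not opp) -> no flip
Dir SW: edge -> no flip
Dir S: edge -> no flip
Dir SE: edge -> no flip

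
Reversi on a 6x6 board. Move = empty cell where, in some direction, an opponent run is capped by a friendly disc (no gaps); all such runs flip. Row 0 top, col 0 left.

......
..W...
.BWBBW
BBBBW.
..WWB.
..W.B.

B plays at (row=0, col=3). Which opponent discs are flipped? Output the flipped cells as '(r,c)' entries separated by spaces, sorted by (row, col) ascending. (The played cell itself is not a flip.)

Answer: (1,2)

Derivation:
Dir NW: edge -> no flip
Dir N: edge -> no flip
Dir NE: edge -> no flip
Dir W: first cell '.' (not opp) -> no flip
Dir E: first cell '.' (not opp) -> no flip
Dir SW: opp run (1,2) capped by B -> flip
Dir S: first cell '.' (not opp) -> no flip
Dir SE: first cell '.' (not opp) -> no flip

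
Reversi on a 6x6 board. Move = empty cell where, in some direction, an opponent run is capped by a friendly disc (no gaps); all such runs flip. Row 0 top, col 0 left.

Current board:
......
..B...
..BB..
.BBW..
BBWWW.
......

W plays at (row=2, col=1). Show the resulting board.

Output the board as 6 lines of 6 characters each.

Answer: ......
..B...
.WBB..
.BWW..
BBWWW.
......

Derivation:
Place W at (2,1); scan 8 dirs for brackets.
Dir NW: first cell '.' (not opp) -> no flip
Dir N: first cell '.' (not opp) -> no flip
Dir NE: opp run (1,2), next='.' -> no flip
Dir W: first cell '.' (not opp) -> no flip
Dir E: opp run (2,2) (2,3), next='.' -> no flip
Dir SW: first cell '.' (not opp) -> no flip
Dir S: opp run (3,1) (4,1), next='.' -> no flip
Dir SE: opp run (3,2) capped by W -> flip
All flips: (3,2)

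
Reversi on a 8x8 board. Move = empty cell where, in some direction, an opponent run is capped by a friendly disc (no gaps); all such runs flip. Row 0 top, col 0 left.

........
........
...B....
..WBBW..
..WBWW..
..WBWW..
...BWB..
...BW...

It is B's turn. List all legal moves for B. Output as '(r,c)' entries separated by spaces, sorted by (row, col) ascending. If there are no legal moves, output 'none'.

Answer: (2,1) (2,5) (2,6) (3,1) (3,6) (4,1) (4,6) (5,1) (5,6) (6,1) (6,6) (7,5)

Derivation:
(2,1): flips 1 -> legal
(2,2): no bracket -> illegal
(2,4): no bracket -> illegal
(2,5): flips 3 -> legal
(2,6): flips 2 -> legal
(3,1): flips 2 -> legal
(3,6): flips 3 -> legal
(4,1): flips 3 -> legal
(4,6): flips 4 -> legal
(5,1): flips 2 -> legal
(5,6): flips 3 -> legal
(6,1): flips 1 -> legal
(6,2): no bracket -> illegal
(6,6): flips 2 -> legal
(7,5): flips 2 -> legal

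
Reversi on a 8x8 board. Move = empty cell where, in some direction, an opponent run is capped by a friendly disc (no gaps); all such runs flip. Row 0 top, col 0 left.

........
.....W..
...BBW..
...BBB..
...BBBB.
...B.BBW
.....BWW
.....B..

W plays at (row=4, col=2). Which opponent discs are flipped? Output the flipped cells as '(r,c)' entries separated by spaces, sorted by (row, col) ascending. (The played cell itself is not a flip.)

Dir NW: first cell '.' (not opp) -> no flip
Dir N: first cell '.' (not opp) -> no flip
Dir NE: opp run (3,3) (2,4) capped by W -> flip
Dir W: first cell '.' (not opp) -> no flip
Dir E: opp run (4,3) (4,4) (4,5) (4,6), next='.' -> no flip
Dir SW: first cell '.' (not opp) -> no flip
Dir S: first cell '.' (not opp) -> no flip
Dir SE: opp run (5,3), next='.' -> no flip

Answer: (2,4) (3,3)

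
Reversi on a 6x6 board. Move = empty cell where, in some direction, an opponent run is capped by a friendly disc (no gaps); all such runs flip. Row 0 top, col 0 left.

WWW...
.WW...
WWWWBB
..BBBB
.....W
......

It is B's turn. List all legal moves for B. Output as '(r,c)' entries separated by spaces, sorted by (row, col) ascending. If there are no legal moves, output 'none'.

(0,3): no bracket -> illegal
(1,0): flips 1 -> legal
(1,3): flips 1 -> legal
(1,4): flips 1 -> legal
(3,0): no bracket -> illegal
(3,1): no bracket -> illegal
(4,4): no bracket -> illegal
(5,4): no bracket -> illegal
(5,5): flips 1 -> legal

Answer: (1,0) (1,3) (1,4) (5,5)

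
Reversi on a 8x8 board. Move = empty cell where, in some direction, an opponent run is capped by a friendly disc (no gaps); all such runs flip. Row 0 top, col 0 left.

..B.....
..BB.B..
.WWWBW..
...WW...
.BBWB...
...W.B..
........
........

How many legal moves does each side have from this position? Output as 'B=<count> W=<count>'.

Answer: B=11 W=13

Derivation:
-- B to move --
(1,0): no bracket -> illegal
(1,1): flips 2 -> legal
(1,4): no bracket -> illegal
(1,6): no bracket -> illegal
(2,0): flips 3 -> legal
(2,6): flips 1 -> legal
(3,0): flips 1 -> legal
(3,1): flips 1 -> legal
(3,2): flips 1 -> legal
(3,5): flips 1 -> legal
(3,6): no bracket -> illegal
(4,5): flips 2 -> legal
(5,2): no bracket -> illegal
(5,4): no bracket -> illegal
(6,2): flips 1 -> legal
(6,3): flips 4 -> legal
(6,4): flips 1 -> legal
B mobility = 11
-- W to move --
(0,1): flips 1 -> legal
(0,3): flips 2 -> legal
(0,4): flips 1 -> legal
(0,5): flips 1 -> legal
(0,6): flips 2 -> legal
(1,1): no bracket -> illegal
(1,4): flips 1 -> legal
(1,6): no bracket -> illegal
(2,6): no bracket -> illegal
(3,0): no bracket -> illegal
(3,1): flips 1 -> legal
(3,2): no bracket -> illegal
(3,5): flips 1 -> legal
(4,0): flips 2 -> legal
(4,5): flips 1 -> legal
(4,6): no bracket -> illegal
(5,0): no bracket -> illegal
(5,1): flips 1 -> legal
(5,2): no bracket -> illegal
(5,4): flips 1 -> legal
(5,6): no bracket -> illegal
(6,4): no bracket -> illegal
(6,5): no bracket -> illegal
(6,6): flips 2 -> legal
W mobility = 13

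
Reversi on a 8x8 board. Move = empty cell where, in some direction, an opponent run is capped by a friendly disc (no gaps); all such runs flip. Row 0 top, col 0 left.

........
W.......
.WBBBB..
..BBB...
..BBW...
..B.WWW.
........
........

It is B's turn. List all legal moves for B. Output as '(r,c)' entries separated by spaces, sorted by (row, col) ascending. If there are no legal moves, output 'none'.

Answer: (2,0) (4,5) (6,4) (6,5) (6,6)

Derivation:
(0,0): no bracket -> illegal
(0,1): no bracket -> illegal
(1,1): no bracket -> illegal
(1,2): no bracket -> illegal
(2,0): flips 1 -> legal
(3,0): no bracket -> illegal
(3,1): no bracket -> illegal
(3,5): no bracket -> illegal
(4,5): flips 1 -> legal
(4,6): no bracket -> illegal
(4,7): no bracket -> illegal
(5,3): no bracket -> illegal
(5,7): no bracket -> illegal
(6,3): no bracket -> illegal
(6,4): flips 2 -> legal
(6,5): flips 1 -> legal
(6,6): flips 2 -> legal
(6,7): no bracket -> illegal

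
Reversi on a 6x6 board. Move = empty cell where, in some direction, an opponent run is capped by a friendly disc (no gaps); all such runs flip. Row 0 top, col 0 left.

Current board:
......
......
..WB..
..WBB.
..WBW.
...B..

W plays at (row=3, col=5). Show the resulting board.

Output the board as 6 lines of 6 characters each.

Answer: ......
......
..WB..
..WWWW
..WBW.
...B..

Derivation:
Place W at (3,5); scan 8 dirs for brackets.
Dir NW: first cell '.' (not opp) -> no flip
Dir N: first cell '.' (not opp) -> no flip
Dir NE: edge -> no flip
Dir W: opp run (3,4) (3,3) capped by W -> flip
Dir E: edge -> no flip
Dir SW: first cell 'W' (not opp) -> no flip
Dir S: first cell '.' (not opp) -> no flip
Dir SE: edge -> no flip
All flips: (3,3) (3,4)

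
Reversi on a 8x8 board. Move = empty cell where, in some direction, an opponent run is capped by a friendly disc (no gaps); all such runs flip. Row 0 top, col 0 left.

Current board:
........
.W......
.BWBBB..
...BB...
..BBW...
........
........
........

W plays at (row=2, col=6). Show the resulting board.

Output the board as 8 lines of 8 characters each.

Answer: ........
.W......
.BWWWWW.
...BB...
..BBW...
........
........
........

Derivation:
Place W at (2,6); scan 8 dirs for brackets.
Dir NW: first cell '.' (not opp) -> no flip
Dir N: first cell '.' (not opp) -> no flip
Dir NE: first cell '.' (not opp) -> no flip
Dir W: opp run (2,5) (2,4) (2,3) capped by W -> flip
Dir E: first cell '.' (not opp) -> no flip
Dir SW: first cell '.' (not opp) -> no flip
Dir S: first cell '.' (not opp) -> no flip
Dir SE: first cell '.' (not opp) -> no flip
All flips: (2,3) (2,4) (2,5)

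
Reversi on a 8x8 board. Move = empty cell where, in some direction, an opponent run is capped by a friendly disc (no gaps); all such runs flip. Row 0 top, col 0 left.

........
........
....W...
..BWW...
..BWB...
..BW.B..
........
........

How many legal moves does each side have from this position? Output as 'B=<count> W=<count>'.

Answer: B=8 W=9

Derivation:
-- B to move --
(1,3): no bracket -> illegal
(1,4): flips 2 -> legal
(1,5): flips 2 -> legal
(2,2): flips 1 -> legal
(2,3): no bracket -> illegal
(2,5): flips 2 -> legal
(3,5): flips 2 -> legal
(4,5): no bracket -> illegal
(5,4): flips 2 -> legal
(6,2): flips 1 -> legal
(6,3): no bracket -> illegal
(6,4): flips 1 -> legal
B mobility = 8
-- W to move --
(2,1): flips 1 -> legal
(2,2): no bracket -> illegal
(2,3): no bracket -> illegal
(3,1): flips 2 -> legal
(3,5): flips 1 -> legal
(4,1): flips 1 -> legal
(4,5): flips 1 -> legal
(4,6): no bracket -> illegal
(5,1): flips 2 -> legal
(5,4): flips 1 -> legal
(5,6): no bracket -> illegal
(6,1): flips 1 -> legal
(6,2): no bracket -> illegal
(6,3): no bracket -> illegal
(6,4): no bracket -> illegal
(6,5): no bracket -> illegal
(6,6): flips 2 -> legal
W mobility = 9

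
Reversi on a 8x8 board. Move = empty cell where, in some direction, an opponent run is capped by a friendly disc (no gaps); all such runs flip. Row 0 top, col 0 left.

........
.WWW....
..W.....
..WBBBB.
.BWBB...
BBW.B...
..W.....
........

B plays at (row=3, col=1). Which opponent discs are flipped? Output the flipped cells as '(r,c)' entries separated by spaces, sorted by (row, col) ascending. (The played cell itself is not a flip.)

Answer: (3,2)

Derivation:
Dir NW: first cell '.' (not opp) -> no flip
Dir N: first cell '.' (not opp) -> no flip
Dir NE: opp run (2,2) (1,3), next='.' -> no flip
Dir W: first cell '.' (not opp) -> no flip
Dir E: opp run (3,2) capped by B -> flip
Dir SW: first cell '.' (not opp) -> no flip
Dir S: first cell 'B' (not opp) -> no flip
Dir SE: opp run (4,2), next='.' -> no flip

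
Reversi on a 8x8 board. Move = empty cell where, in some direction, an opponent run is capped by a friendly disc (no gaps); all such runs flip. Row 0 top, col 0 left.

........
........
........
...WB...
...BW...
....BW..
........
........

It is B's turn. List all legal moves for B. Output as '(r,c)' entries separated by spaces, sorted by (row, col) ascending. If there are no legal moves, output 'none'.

(2,2): no bracket -> illegal
(2,3): flips 1 -> legal
(2,4): no bracket -> illegal
(3,2): flips 1 -> legal
(3,5): no bracket -> illegal
(4,2): no bracket -> illegal
(4,5): flips 1 -> legal
(4,6): no bracket -> illegal
(5,3): no bracket -> illegal
(5,6): flips 1 -> legal
(6,4): no bracket -> illegal
(6,5): no bracket -> illegal
(6,6): no bracket -> illegal

Answer: (2,3) (3,2) (4,5) (5,6)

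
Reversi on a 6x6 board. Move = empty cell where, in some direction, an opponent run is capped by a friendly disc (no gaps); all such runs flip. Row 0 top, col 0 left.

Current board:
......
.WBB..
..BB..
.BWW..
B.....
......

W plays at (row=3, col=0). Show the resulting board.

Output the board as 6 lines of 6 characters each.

Place W at (3,0); scan 8 dirs for brackets.
Dir NW: edge -> no flip
Dir N: first cell '.' (not opp) -> no flip
Dir NE: first cell '.' (not opp) -> no flip
Dir W: edge -> no flip
Dir E: opp run (3,1) capped by W -> flip
Dir SW: edge -> no flip
Dir S: opp run (4,0), next='.' -> no flip
Dir SE: first cell '.' (not opp) -> no flip
All flips: (3,1)

Answer: ......
.WBB..
..BB..
WWWW..
B.....
......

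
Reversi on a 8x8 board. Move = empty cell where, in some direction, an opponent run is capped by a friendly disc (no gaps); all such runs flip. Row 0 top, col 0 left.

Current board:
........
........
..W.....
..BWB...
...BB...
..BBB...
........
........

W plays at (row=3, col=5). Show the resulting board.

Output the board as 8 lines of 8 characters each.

Answer: ........
........
..W.....
..BWWW..
...BB...
..BBB...
........
........

Derivation:
Place W at (3,5); scan 8 dirs for brackets.
Dir NW: first cell '.' (not opp) -> no flip
Dir N: first cell '.' (not opp) -> no flip
Dir NE: first cell '.' (not opp) -> no flip
Dir W: opp run (3,4) capped by W -> flip
Dir E: first cell '.' (not opp) -> no flip
Dir SW: opp run (4,4) (5,3), next='.' -> no flip
Dir S: first cell '.' (not opp) -> no flip
Dir SE: first cell '.' (not opp) -> no flip
All flips: (3,4)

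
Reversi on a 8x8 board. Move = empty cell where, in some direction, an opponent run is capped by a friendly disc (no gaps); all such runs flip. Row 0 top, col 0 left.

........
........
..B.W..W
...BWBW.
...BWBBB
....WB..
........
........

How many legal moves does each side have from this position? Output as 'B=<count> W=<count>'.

-- B to move --
(1,3): flips 1 -> legal
(1,4): no bracket -> illegal
(1,5): flips 1 -> legal
(1,6): no bracket -> illegal
(1,7): no bracket -> illegal
(2,3): flips 1 -> legal
(2,5): flips 2 -> legal
(2,6): flips 1 -> legal
(3,7): flips 1 -> legal
(5,3): flips 2 -> legal
(6,3): flips 1 -> legal
(6,4): no bracket -> illegal
(6,5): flips 1 -> legal
B mobility = 9
-- W to move --
(1,1): flips 2 -> legal
(1,2): no bracket -> illegal
(1,3): no bracket -> illegal
(2,1): no bracket -> illegal
(2,3): no bracket -> illegal
(2,5): no bracket -> illegal
(2,6): flips 1 -> legal
(3,1): no bracket -> illegal
(3,2): flips 2 -> legal
(3,7): no bracket -> illegal
(4,2): flips 2 -> legal
(5,2): flips 1 -> legal
(5,3): no bracket -> illegal
(5,6): flips 3 -> legal
(5,7): flips 2 -> legal
(6,4): no bracket -> illegal
(6,5): no bracket -> illegal
(6,6): flips 1 -> legal
W mobility = 8

Answer: B=9 W=8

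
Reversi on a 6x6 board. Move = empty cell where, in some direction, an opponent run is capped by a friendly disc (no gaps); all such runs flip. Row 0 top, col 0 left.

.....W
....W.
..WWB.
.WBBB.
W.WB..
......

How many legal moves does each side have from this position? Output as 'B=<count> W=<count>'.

Answer: B=9 W=7

Derivation:
-- B to move --
(0,3): no bracket -> illegal
(0,4): flips 1 -> legal
(1,1): flips 1 -> legal
(1,2): flips 2 -> legal
(1,3): flips 1 -> legal
(1,5): no bracket -> illegal
(2,0): no bracket -> illegal
(2,1): flips 2 -> legal
(2,5): no bracket -> illegal
(3,0): flips 1 -> legal
(4,1): flips 1 -> legal
(5,0): no bracket -> illegal
(5,1): flips 1 -> legal
(5,2): flips 1 -> legal
(5,3): no bracket -> illegal
B mobility = 9
-- W to move --
(1,3): no bracket -> illegal
(1,5): flips 2 -> legal
(2,1): no bracket -> illegal
(2,5): flips 1 -> legal
(3,5): flips 3 -> legal
(4,1): flips 1 -> legal
(4,4): flips 4 -> legal
(4,5): flips 1 -> legal
(5,2): no bracket -> illegal
(5,3): flips 2 -> legal
(5,4): no bracket -> illegal
W mobility = 7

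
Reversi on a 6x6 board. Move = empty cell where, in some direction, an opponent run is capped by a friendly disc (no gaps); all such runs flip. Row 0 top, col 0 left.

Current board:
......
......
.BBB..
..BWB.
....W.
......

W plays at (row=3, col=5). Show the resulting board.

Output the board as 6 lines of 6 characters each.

Place W at (3,5); scan 8 dirs for brackets.
Dir NW: first cell '.' (not opp) -> no flip
Dir N: first cell '.' (not opp) -> no flip
Dir NE: edge -> no flip
Dir W: opp run (3,4) capped by W -> flip
Dir E: edge -> no flip
Dir SW: first cell 'W' (not opp) -> no flip
Dir S: first cell '.' (not opp) -> no flip
Dir SE: edge -> no flip
All flips: (3,4)

Answer: ......
......
.BBB..
..BWWW
....W.
......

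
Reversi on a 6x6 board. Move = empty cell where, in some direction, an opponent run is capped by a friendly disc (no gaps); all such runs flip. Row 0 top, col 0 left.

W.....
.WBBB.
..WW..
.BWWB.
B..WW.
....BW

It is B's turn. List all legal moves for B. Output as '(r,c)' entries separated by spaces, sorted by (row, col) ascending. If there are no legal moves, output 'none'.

Answer: (1,0) (2,1) (4,1) (4,2) (5,2) (5,3)

Derivation:
(0,1): no bracket -> illegal
(0,2): no bracket -> illegal
(1,0): flips 1 -> legal
(2,0): no bracket -> illegal
(2,1): flips 2 -> legal
(2,4): no bracket -> illegal
(3,5): no bracket -> illegal
(4,1): flips 2 -> legal
(4,2): flips 2 -> legal
(4,5): no bracket -> illegal
(5,2): flips 1 -> legal
(5,3): flips 3 -> legal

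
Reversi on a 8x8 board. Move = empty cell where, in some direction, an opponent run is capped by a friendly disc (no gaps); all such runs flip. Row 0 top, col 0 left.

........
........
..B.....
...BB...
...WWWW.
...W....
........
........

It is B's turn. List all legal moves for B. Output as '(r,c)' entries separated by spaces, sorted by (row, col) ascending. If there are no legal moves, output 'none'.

Answer: (5,2) (5,4) (5,5) (5,6) (6,3)

Derivation:
(3,2): no bracket -> illegal
(3,5): no bracket -> illegal
(3,6): no bracket -> illegal
(3,7): no bracket -> illegal
(4,2): no bracket -> illegal
(4,7): no bracket -> illegal
(5,2): flips 1 -> legal
(5,4): flips 1 -> legal
(5,5): flips 1 -> legal
(5,6): flips 1 -> legal
(5,7): no bracket -> illegal
(6,2): no bracket -> illegal
(6,3): flips 2 -> legal
(6,4): no bracket -> illegal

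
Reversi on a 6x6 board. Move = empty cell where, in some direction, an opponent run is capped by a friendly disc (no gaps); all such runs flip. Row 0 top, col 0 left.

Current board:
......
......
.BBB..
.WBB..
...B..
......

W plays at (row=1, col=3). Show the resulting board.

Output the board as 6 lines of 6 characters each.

Answer: ......
...W..
.BWB..
.WBB..
...B..
......

Derivation:
Place W at (1,3); scan 8 dirs for brackets.
Dir NW: first cell '.' (not opp) -> no flip
Dir N: first cell '.' (not opp) -> no flip
Dir NE: first cell '.' (not opp) -> no flip
Dir W: first cell '.' (not opp) -> no flip
Dir E: first cell '.' (not opp) -> no flip
Dir SW: opp run (2,2) capped by W -> flip
Dir S: opp run (2,3) (3,3) (4,3), next='.' -> no flip
Dir SE: first cell '.' (not opp) -> no flip
All flips: (2,2)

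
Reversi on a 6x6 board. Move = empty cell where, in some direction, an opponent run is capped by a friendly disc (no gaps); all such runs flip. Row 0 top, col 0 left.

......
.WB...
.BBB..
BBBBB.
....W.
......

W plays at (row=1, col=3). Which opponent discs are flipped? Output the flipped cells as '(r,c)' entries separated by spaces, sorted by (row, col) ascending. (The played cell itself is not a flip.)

Answer: (1,2)

Derivation:
Dir NW: first cell '.' (not opp) -> no flip
Dir N: first cell '.' (not opp) -> no flip
Dir NE: first cell '.' (not opp) -> no flip
Dir W: opp run (1,2) capped by W -> flip
Dir E: first cell '.' (not opp) -> no flip
Dir SW: opp run (2,2) (3,1), next='.' -> no flip
Dir S: opp run (2,3) (3,3), next='.' -> no flip
Dir SE: first cell '.' (not opp) -> no flip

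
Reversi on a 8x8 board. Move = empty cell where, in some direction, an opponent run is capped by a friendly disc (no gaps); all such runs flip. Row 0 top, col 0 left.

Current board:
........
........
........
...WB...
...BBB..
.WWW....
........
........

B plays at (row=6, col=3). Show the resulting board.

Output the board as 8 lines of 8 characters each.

Place B at (6,3); scan 8 dirs for brackets.
Dir NW: opp run (5,2), next='.' -> no flip
Dir N: opp run (5,3) capped by B -> flip
Dir NE: first cell '.' (not opp) -> no flip
Dir W: first cell '.' (not opp) -> no flip
Dir E: first cell '.' (not opp) -> no flip
Dir SW: first cell '.' (not opp) -> no flip
Dir S: first cell '.' (not opp) -> no flip
Dir SE: first cell '.' (not opp) -> no flip
All flips: (5,3)

Answer: ........
........
........
...WB...
...BBB..
.WWB....
...B....
........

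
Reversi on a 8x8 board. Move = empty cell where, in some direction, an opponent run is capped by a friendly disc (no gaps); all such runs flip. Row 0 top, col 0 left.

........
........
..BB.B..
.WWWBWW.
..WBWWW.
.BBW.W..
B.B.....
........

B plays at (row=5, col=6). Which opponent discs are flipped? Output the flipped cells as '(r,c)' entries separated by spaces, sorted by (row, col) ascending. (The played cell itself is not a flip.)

Dir NW: opp run (4,5) capped by B -> flip
Dir N: opp run (4,6) (3,6), next='.' -> no flip
Dir NE: first cell '.' (not opp) -> no flip
Dir W: opp run (5,5), next='.' -> no flip
Dir E: first cell '.' (not opp) -> no flip
Dir SW: first cell '.' (not opp) -> no flip
Dir S: first cell '.' (not opp) -> no flip
Dir SE: first cell '.' (not opp) -> no flip

Answer: (4,5)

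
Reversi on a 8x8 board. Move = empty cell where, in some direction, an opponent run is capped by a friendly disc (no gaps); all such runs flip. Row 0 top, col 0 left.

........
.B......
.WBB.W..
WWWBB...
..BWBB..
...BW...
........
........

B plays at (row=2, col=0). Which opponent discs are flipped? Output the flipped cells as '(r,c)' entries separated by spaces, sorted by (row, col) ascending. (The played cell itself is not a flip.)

Dir NW: edge -> no flip
Dir N: first cell '.' (not opp) -> no flip
Dir NE: first cell 'B' (not opp) -> no flip
Dir W: edge -> no flip
Dir E: opp run (2,1) capped by B -> flip
Dir SW: edge -> no flip
Dir S: opp run (3,0), next='.' -> no flip
Dir SE: opp run (3,1) capped by B -> flip

Answer: (2,1) (3,1)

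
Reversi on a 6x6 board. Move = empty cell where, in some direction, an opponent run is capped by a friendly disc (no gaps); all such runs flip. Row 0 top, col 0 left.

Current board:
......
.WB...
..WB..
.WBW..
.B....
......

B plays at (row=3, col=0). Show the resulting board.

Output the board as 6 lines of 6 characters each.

Place B at (3,0); scan 8 dirs for brackets.
Dir NW: edge -> no flip
Dir N: first cell '.' (not opp) -> no flip
Dir NE: first cell '.' (not opp) -> no flip
Dir W: edge -> no flip
Dir E: opp run (3,1) capped by B -> flip
Dir SW: edge -> no flip
Dir S: first cell '.' (not opp) -> no flip
Dir SE: first cell 'B' (not opp) -> no flip
All flips: (3,1)

Answer: ......
.WB...
..WB..
BBBW..
.B....
......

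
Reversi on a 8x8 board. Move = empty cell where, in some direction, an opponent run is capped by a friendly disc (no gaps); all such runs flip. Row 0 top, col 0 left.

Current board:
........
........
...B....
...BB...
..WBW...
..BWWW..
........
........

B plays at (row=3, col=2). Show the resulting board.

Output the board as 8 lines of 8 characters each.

Answer: ........
........
...B....
..BBB...
..BBW...
..BWWW..
........
........

Derivation:
Place B at (3,2); scan 8 dirs for brackets.
Dir NW: first cell '.' (not opp) -> no flip
Dir N: first cell '.' (not opp) -> no flip
Dir NE: first cell 'B' (not opp) -> no flip
Dir W: first cell '.' (not opp) -> no flip
Dir E: first cell 'B' (not opp) -> no flip
Dir SW: first cell '.' (not opp) -> no flip
Dir S: opp run (4,2) capped by B -> flip
Dir SE: first cell 'B' (not opp) -> no flip
All flips: (4,2)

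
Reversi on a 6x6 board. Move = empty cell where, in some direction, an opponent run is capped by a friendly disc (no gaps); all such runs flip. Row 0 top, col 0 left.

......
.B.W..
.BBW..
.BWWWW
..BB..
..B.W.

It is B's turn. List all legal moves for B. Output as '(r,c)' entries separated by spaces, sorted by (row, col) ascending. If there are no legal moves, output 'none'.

Answer: (0,3) (0,4) (2,4) (2,5) (4,4)

Derivation:
(0,2): no bracket -> illegal
(0,3): flips 3 -> legal
(0,4): flips 1 -> legal
(1,2): no bracket -> illegal
(1,4): no bracket -> illegal
(2,4): flips 2 -> legal
(2,5): flips 1 -> legal
(4,1): no bracket -> illegal
(4,4): flips 1 -> legal
(4,5): no bracket -> illegal
(5,3): no bracket -> illegal
(5,5): no bracket -> illegal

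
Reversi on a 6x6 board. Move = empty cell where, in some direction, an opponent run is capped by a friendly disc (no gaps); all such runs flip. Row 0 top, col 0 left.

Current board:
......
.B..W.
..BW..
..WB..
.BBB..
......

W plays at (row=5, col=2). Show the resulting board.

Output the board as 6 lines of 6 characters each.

Place W at (5,2); scan 8 dirs for brackets.
Dir NW: opp run (4,1), next='.' -> no flip
Dir N: opp run (4,2) capped by W -> flip
Dir NE: opp run (4,3), next='.' -> no flip
Dir W: first cell '.' (not opp) -> no flip
Dir E: first cell '.' (not opp) -> no flip
Dir SW: edge -> no flip
Dir S: edge -> no flip
Dir SE: edge -> no flip
All flips: (4,2)

Answer: ......
.B..W.
..BW..
..WB..
.BWB..
..W...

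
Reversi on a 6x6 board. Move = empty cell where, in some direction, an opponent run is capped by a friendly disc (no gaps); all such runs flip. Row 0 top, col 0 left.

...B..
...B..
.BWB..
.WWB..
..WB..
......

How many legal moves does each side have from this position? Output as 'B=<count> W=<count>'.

Answer: B=5 W=9

Derivation:
-- B to move --
(1,1): flips 1 -> legal
(1,2): no bracket -> illegal
(2,0): no bracket -> illegal
(3,0): flips 2 -> legal
(4,0): flips 2 -> legal
(4,1): flips 3 -> legal
(5,1): flips 1 -> legal
(5,2): no bracket -> illegal
(5,3): no bracket -> illegal
B mobility = 5
-- W to move --
(0,2): no bracket -> illegal
(0,4): flips 1 -> legal
(1,0): flips 1 -> legal
(1,1): flips 1 -> legal
(1,2): no bracket -> illegal
(1,4): flips 1 -> legal
(2,0): flips 1 -> legal
(2,4): flips 2 -> legal
(3,0): no bracket -> illegal
(3,4): flips 1 -> legal
(4,4): flips 2 -> legal
(5,2): no bracket -> illegal
(5,3): no bracket -> illegal
(5,4): flips 1 -> legal
W mobility = 9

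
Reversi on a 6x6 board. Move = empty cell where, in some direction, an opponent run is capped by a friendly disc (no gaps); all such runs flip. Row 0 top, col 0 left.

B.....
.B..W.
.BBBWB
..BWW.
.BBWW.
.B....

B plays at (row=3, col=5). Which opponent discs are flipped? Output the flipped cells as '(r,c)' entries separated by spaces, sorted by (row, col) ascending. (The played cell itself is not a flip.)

Dir NW: opp run (2,4), next='.' -> no flip
Dir N: first cell 'B' (not opp) -> no flip
Dir NE: edge -> no flip
Dir W: opp run (3,4) (3,3) capped by B -> flip
Dir E: edge -> no flip
Dir SW: opp run (4,4), next='.' -> no flip
Dir S: first cell '.' (not opp) -> no flip
Dir SE: edge -> no flip

Answer: (3,3) (3,4)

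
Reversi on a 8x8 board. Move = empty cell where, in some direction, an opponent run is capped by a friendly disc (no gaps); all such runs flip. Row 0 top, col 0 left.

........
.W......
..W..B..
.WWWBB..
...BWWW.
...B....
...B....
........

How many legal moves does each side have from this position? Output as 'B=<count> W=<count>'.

Answer: B=8 W=9

Derivation:
-- B to move --
(0,0): no bracket -> illegal
(0,1): no bracket -> illegal
(0,2): no bracket -> illegal
(1,0): no bracket -> illegal
(1,2): no bracket -> illegal
(1,3): no bracket -> illegal
(2,0): no bracket -> illegal
(2,1): flips 1 -> legal
(2,3): flips 1 -> legal
(2,4): no bracket -> illegal
(3,0): flips 3 -> legal
(3,6): no bracket -> illegal
(3,7): no bracket -> illegal
(4,0): no bracket -> illegal
(4,1): no bracket -> illegal
(4,2): no bracket -> illegal
(4,7): flips 3 -> legal
(5,4): flips 1 -> legal
(5,5): flips 1 -> legal
(5,6): flips 1 -> legal
(5,7): flips 1 -> legal
B mobility = 8
-- W to move --
(1,4): no bracket -> illegal
(1,5): flips 2 -> legal
(1,6): no bracket -> illegal
(2,3): flips 1 -> legal
(2,4): flips 2 -> legal
(2,6): flips 1 -> legal
(3,6): flips 2 -> legal
(4,2): flips 1 -> legal
(5,2): no bracket -> illegal
(5,4): flips 1 -> legal
(6,2): flips 1 -> legal
(6,4): no bracket -> illegal
(7,2): no bracket -> illegal
(7,3): flips 3 -> legal
(7,4): no bracket -> illegal
W mobility = 9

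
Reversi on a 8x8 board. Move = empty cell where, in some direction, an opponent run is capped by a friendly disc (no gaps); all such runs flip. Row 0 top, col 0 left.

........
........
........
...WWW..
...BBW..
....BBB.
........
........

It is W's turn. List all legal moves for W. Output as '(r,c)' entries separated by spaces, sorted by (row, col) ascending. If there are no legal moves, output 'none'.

Answer: (4,2) (5,2) (5,3) (6,3) (6,4) (6,5) (6,6) (6,7)

Derivation:
(3,2): no bracket -> illegal
(4,2): flips 2 -> legal
(4,6): no bracket -> illegal
(4,7): no bracket -> illegal
(5,2): flips 1 -> legal
(5,3): flips 2 -> legal
(5,7): no bracket -> illegal
(6,3): flips 1 -> legal
(6,4): flips 2 -> legal
(6,5): flips 1 -> legal
(6,6): flips 2 -> legal
(6,7): flips 1 -> legal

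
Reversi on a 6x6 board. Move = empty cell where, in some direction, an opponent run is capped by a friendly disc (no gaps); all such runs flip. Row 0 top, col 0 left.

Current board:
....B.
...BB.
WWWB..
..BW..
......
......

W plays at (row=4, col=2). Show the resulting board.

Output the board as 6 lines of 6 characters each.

Answer: ....B.
...BB.
WWWB..
..WW..
..W...
......

Derivation:
Place W at (4,2); scan 8 dirs for brackets.
Dir NW: first cell '.' (not opp) -> no flip
Dir N: opp run (3,2) capped by W -> flip
Dir NE: first cell 'W' (not opp) -> no flip
Dir W: first cell '.' (not opp) -> no flip
Dir E: first cell '.' (not opp) -> no flip
Dir SW: first cell '.' (not opp) -> no flip
Dir S: first cell '.' (not opp) -> no flip
Dir SE: first cell '.' (not opp) -> no flip
All flips: (3,2)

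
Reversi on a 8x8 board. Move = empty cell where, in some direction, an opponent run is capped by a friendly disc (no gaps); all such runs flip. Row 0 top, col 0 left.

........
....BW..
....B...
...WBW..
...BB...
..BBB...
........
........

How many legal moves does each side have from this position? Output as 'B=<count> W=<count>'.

-- B to move --
(0,4): no bracket -> illegal
(0,5): no bracket -> illegal
(0,6): flips 1 -> legal
(1,6): flips 1 -> legal
(2,2): flips 1 -> legal
(2,3): flips 1 -> legal
(2,5): no bracket -> illegal
(2,6): flips 1 -> legal
(3,2): flips 1 -> legal
(3,6): flips 1 -> legal
(4,2): flips 1 -> legal
(4,5): no bracket -> illegal
(4,6): flips 1 -> legal
B mobility = 9
-- W to move --
(0,3): no bracket -> illegal
(0,4): no bracket -> illegal
(0,5): no bracket -> illegal
(1,3): flips 2 -> legal
(2,3): no bracket -> illegal
(2,5): no bracket -> illegal
(3,2): no bracket -> illegal
(4,1): no bracket -> illegal
(4,2): no bracket -> illegal
(4,5): no bracket -> illegal
(5,1): no bracket -> illegal
(5,5): flips 1 -> legal
(6,1): no bracket -> illegal
(6,2): flips 2 -> legal
(6,3): flips 2 -> legal
(6,4): no bracket -> illegal
(6,5): no bracket -> illegal
W mobility = 4

Answer: B=9 W=4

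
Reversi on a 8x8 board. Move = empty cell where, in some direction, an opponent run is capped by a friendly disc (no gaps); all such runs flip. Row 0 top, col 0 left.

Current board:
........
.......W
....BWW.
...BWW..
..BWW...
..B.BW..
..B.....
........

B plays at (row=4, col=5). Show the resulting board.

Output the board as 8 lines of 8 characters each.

Answer: ........
.......W
....BWW.
...BWW..
..BBBB..
..B.BW..
..B.....
........

Derivation:
Place B at (4,5); scan 8 dirs for brackets.
Dir NW: opp run (3,4), next='.' -> no flip
Dir N: opp run (3,5) (2,5), next='.' -> no flip
Dir NE: first cell '.' (not opp) -> no flip
Dir W: opp run (4,4) (4,3) capped by B -> flip
Dir E: first cell '.' (not opp) -> no flip
Dir SW: first cell 'B' (not opp) -> no flip
Dir S: opp run (5,5), next='.' -> no flip
Dir SE: first cell '.' (not opp) -> no flip
All flips: (4,3) (4,4)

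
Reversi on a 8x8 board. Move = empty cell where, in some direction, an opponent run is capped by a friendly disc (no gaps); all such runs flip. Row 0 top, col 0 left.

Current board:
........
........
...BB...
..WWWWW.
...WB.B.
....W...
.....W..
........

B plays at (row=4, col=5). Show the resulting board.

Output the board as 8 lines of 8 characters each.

Answer: ........
........
...BB...
..WWBWW.
...WBBB.
....W...
.....W..
........

Derivation:
Place B at (4,5); scan 8 dirs for brackets.
Dir NW: opp run (3,4) capped by B -> flip
Dir N: opp run (3,5), next='.' -> no flip
Dir NE: opp run (3,6), next='.' -> no flip
Dir W: first cell 'B' (not opp) -> no flip
Dir E: first cell 'B' (not opp) -> no flip
Dir SW: opp run (5,4), next='.' -> no flip
Dir S: first cell '.' (not opp) -> no flip
Dir SE: first cell '.' (not opp) -> no flip
All flips: (3,4)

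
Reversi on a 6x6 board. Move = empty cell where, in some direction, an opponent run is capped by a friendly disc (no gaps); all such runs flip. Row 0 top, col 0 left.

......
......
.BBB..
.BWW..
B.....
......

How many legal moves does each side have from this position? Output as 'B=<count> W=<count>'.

-- B to move --
(2,4): no bracket -> illegal
(3,4): flips 2 -> legal
(4,1): flips 1 -> legal
(4,2): flips 1 -> legal
(4,3): flips 2 -> legal
(4,4): flips 1 -> legal
B mobility = 5
-- W to move --
(1,0): flips 1 -> legal
(1,1): flips 1 -> legal
(1,2): flips 1 -> legal
(1,3): flips 1 -> legal
(1,4): flips 1 -> legal
(2,0): no bracket -> illegal
(2,4): no bracket -> illegal
(3,0): flips 1 -> legal
(3,4): no bracket -> illegal
(4,1): no bracket -> illegal
(4,2): no bracket -> illegal
(5,0): no bracket -> illegal
(5,1): no bracket -> illegal
W mobility = 6

Answer: B=5 W=6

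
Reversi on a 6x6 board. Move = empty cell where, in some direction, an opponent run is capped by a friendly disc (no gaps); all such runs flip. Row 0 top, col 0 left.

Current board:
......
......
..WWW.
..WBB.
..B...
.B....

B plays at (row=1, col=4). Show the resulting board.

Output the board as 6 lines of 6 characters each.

Place B at (1,4); scan 8 dirs for brackets.
Dir NW: first cell '.' (not opp) -> no flip
Dir N: first cell '.' (not opp) -> no flip
Dir NE: first cell '.' (not opp) -> no flip
Dir W: first cell '.' (not opp) -> no flip
Dir E: first cell '.' (not opp) -> no flip
Dir SW: opp run (2,3) (3,2), next='.' -> no flip
Dir S: opp run (2,4) capped by B -> flip
Dir SE: first cell '.' (not opp) -> no flip
All flips: (2,4)

Answer: ......
....B.
..WWB.
..WBB.
..B...
.B....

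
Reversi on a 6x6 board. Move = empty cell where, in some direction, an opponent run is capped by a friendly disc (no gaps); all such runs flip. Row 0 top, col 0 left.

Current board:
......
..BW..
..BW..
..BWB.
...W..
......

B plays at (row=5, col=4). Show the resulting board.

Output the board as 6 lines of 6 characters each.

Answer: ......
..BW..
..BW..
..BWB.
...B..
....B.

Derivation:
Place B at (5,4); scan 8 dirs for brackets.
Dir NW: opp run (4,3) capped by B -> flip
Dir N: first cell '.' (not opp) -> no flip
Dir NE: first cell '.' (not opp) -> no flip
Dir W: first cell '.' (not opp) -> no flip
Dir E: first cell '.' (not opp) -> no flip
Dir SW: edge -> no flip
Dir S: edge -> no flip
Dir SE: edge -> no flip
All flips: (4,3)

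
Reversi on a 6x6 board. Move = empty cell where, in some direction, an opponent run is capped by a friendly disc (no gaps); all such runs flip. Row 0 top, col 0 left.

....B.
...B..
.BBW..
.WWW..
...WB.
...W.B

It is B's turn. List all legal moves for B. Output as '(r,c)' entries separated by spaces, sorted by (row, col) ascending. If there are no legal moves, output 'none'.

(1,2): no bracket -> illegal
(1,4): no bracket -> illegal
(2,0): no bracket -> illegal
(2,4): flips 1 -> legal
(3,0): no bracket -> illegal
(3,4): no bracket -> illegal
(4,0): flips 1 -> legal
(4,1): flips 1 -> legal
(4,2): flips 2 -> legal
(5,2): no bracket -> illegal
(5,4): flips 2 -> legal

Answer: (2,4) (4,0) (4,1) (4,2) (5,4)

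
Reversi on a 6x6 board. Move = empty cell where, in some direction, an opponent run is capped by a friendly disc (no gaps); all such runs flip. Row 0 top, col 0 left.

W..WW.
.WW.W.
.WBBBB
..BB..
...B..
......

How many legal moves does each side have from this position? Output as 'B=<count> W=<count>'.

-- B to move --
(0,1): flips 1 -> legal
(0,2): flips 1 -> legal
(0,5): flips 1 -> legal
(1,0): flips 1 -> legal
(1,3): no bracket -> illegal
(1,5): no bracket -> illegal
(2,0): flips 1 -> legal
(3,0): no bracket -> illegal
(3,1): no bracket -> illegal
B mobility = 5
-- W to move --
(1,3): no bracket -> illegal
(1,5): no bracket -> illegal
(3,1): no bracket -> illegal
(3,4): flips 2 -> legal
(3,5): no bracket -> illegal
(4,1): flips 2 -> legal
(4,2): flips 2 -> legal
(4,4): flips 2 -> legal
(5,2): no bracket -> illegal
(5,3): no bracket -> illegal
(5,4): flips 2 -> legal
W mobility = 5

Answer: B=5 W=5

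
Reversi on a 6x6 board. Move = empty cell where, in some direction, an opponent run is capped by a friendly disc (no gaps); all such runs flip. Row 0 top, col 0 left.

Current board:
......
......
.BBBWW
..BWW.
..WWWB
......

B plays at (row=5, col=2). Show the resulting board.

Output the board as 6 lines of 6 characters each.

Answer: ......
......
.BBBWW
..BWW.
..BWWB
..B...

Derivation:
Place B at (5,2); scan 8 dirs for brackets.
Dir NW: first cell '.' (not opp) -> no flip
Dir N: opp run (4,2) capped by B -> flip
Dir NE: opp run (4,3) (3,4) (2,5), next=edge -> no flip
Dir W: first cell '.' (not opp) -> no flip
Dir E: first cell '.' (not opp) -> no flip
Dir SW: edge -> no flip
Dir S: edge -> no flip
Dir SE: edge -> no flip
All flips: (4,2)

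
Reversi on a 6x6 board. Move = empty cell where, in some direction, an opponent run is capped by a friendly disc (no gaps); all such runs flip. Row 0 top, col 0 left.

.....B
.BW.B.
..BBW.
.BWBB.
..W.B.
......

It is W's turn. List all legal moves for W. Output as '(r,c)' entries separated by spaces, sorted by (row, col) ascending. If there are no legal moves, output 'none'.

(0,0): no bracket -> illegal
(0,1): no bracket -> illegal
(0,2): no bracket -> illegal
(0,3): no bracket -> illegal
(0,4): flips 1 -> legal
(1,0): flips 1 -> legal
(1,3): no bracket -> illegal
(1,5): no bracket -> illegal
(2,0): flips 1 -> legal
(2,1): flips 2 -> legal
(2,5): no bracket -> illegal
(3,0): flips 1 -> legal
(3,5): flips 2 -> legal
(4,0): no bracket -> illegal
(4,1): no bracket -> illegal
(4,3): no bracket -> illegal
(4,5): flips 2 -> legal
(5,3): no bracket -> illegal
(5,4): flips 2 -> legal
(5,5): no bracket -> illegal

Answer: (0,4) (1,0) (2,0) (2,1) (3,0) (3,5) (4,5) (5,4)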